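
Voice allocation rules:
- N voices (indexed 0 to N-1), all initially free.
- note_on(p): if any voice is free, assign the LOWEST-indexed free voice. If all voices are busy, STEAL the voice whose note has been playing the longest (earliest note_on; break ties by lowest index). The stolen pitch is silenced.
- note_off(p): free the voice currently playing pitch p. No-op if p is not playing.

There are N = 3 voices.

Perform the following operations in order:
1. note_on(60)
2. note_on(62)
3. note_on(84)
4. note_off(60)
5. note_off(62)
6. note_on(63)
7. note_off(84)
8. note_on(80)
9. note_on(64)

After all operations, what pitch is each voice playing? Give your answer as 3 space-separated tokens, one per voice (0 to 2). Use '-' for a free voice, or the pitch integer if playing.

Op 1: note_on(60): voice 0 is free -> assigned | voices=[60 - -]
Op 2: note_on(62): voice 1 is free -> assigned | voices=[60 62 -]
Op 3: note_on(84): voice 2 is free -> assigned | voices=[60 62 84]
Op 4: note_off(60): free voice 0 | voices=[- 62 84]
Op 5: note_off(62): free voice 1 | voices=[- - 84]
Op 6: note_on(63): voice 0 is free -> assigned | voices=[63 - 84]
Op 7: note_off(84): free voice 2 | voices=[63 - -]
Op 8: note_on(80): voice 1 is free -> assigned | voices=[63 80 -]
Op 9: note_on(64): voice 2 is free -> assigned | voices=[63 80 64]

Answer: 63 80 64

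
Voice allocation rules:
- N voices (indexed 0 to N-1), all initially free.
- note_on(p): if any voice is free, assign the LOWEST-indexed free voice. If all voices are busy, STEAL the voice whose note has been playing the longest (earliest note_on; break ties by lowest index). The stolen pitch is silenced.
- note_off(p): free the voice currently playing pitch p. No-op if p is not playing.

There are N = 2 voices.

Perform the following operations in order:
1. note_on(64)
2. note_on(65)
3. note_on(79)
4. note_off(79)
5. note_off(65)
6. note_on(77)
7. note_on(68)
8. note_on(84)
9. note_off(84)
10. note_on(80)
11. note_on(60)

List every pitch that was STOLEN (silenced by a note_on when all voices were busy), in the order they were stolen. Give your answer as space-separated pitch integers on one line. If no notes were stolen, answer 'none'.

Op 1: note_on(64): voice 0 is free -> assigned | voices=[64 -]
Op 2: note_on(65): voice 1 is free -> assigned | voices=[64 65]
Op 3: note_on(79): all voices busy, STEAL voice 0 (pitch 64, oldest) -> assign | voices=[79 65]
Op 4: note_off(79): free voice 0 | voices=[- 65]
Op 5: note_off(65): free voice 1 | voices=[- -]
Op 6: note_on(77): voice 0 is free -> assigned | voices=[77 -]
Op 7: note_on(68): voice 1 is free -> assigned | voices=[77 68]
Op 8: note_on(84): all voices busy, STEAL voice 0 (pitch 77, oldest) -> assign | voices=[84 68]
Op 9: note_off(84): free voice 0 | voices=[- 68]
Op 10: note_on(80): voice 0 is free -> assigned | voices=[80 68]
Op 11: note_on(60): all voices busy, STEAL voice 1 (pitch 68, oldest) -> assign | voices=[80 60]

Answer: 64 77 68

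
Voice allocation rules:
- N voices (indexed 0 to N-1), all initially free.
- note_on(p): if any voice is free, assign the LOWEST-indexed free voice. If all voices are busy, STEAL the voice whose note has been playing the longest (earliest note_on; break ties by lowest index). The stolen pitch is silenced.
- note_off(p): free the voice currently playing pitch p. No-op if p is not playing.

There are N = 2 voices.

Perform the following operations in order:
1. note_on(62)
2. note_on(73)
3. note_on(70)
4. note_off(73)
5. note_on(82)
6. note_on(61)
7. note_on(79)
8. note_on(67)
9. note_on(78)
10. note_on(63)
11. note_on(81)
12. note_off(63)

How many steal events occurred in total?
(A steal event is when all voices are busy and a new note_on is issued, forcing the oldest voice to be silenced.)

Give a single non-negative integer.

Op 1: note_on(62): voice 0 is free -> assigned | voices=[62 -]
Op 2: note_on(73): voice 1 is free -> assigned | voices=[62 73]
Op 3: note_on(70): all voices busy, STEAL voice 0 (pitch 62, oldest) -> assign | voices=[70 73]
Op 4: note_off(73): free voice 1 | voices=[70 -]
Op 5: note_on(82): voice 1 is free -> assigned | voices=[70 82]
Op 6: note_on(61): all voices busy, STEAL voice 0 (pitch 70, oldest) -> assign | voices=[61 82]
Op 7: note_on(79): all voices busy, STEAL voice 1 (pitch 82, oldest) -> assign | voices=[61 79]
Op 8: note_on(67): all voices busy, STEAL voice 0 (pitch 61, oldest) -> assign | voices=[67 79]
Op 9: note_on(78): all voices busy, STEAL voice 1 (pitch 79, oldest) -> assign | voices=[67 78]
Op 10: note_on(63): all voices busy, STEAL voice 0 (pitch 67, oldest) -> assign | voices=[63 78]
Op 11: note_on(81): all voices busy, STEAL voice 1 (pitch 78, oldest) -> assign | voices=[63 81]
Op 12: note_off(63): free voice 0 | voices=[- 81]

Answer: 7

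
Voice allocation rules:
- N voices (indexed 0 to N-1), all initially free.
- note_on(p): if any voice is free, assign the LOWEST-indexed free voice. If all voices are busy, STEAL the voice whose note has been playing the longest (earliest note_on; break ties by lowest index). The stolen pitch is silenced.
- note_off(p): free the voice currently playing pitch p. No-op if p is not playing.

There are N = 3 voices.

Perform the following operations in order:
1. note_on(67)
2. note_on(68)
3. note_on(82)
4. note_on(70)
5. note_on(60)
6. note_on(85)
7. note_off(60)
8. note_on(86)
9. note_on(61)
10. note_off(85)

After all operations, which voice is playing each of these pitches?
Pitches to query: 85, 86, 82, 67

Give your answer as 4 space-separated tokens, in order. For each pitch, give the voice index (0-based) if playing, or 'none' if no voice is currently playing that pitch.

Answer: none 1 none none

Derivation:
Op 1: note_on(67): voice 0 is free -> assigned | voices=[67 - -]
Op 2: note_on(68): voice 1 is free -> assigned | voices=[67 68 -]
Op 3: note_on(82): voice 2 is free -> assigned | voices=[67 68 82]
Op 4: note_on(70): all voices busy, STEAL voice 0 (pitch 67, oldest) -> assign | voices=[70 68 82]
Op 5: note_on(60): all voices busy, STEAL voice 1 (pitch 68, oldest) -> assign | voices=[70 60 82]
Op 6: note_on(85): all voices busy, STEAL voice 2 (pitch 82, oldest) -> assign | voices=[70 60 85]
Op 7: note_off(60): free voice 1 | voices=[70 - 85]
Op 8: note_on(86): voice 1 is free -> assigned | voices=[70 86 85]
Op 9: note_on(61): all voices busy, STEAL voice 0 (pitch 70, oldest) -> assign | voices=[61 86 85]
Op 10: note_off(85): free voice 2 | voices=[61 86 -]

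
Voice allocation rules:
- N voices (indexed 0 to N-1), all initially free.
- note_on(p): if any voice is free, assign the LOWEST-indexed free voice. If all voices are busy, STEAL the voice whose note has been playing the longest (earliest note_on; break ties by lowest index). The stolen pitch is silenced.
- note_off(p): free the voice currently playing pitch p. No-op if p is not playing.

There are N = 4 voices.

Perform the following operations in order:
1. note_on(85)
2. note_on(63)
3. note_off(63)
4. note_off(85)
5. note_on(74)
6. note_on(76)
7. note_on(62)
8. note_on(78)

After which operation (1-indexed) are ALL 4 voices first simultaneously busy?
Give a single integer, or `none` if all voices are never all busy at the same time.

Answer: 8

Derivation:
Op 1: note_on(85): voice 0 is free -> assigned | voices=[85 - - -]
Op 2: note_on(63): voice 1 is free -> assigned | voices=[85 63 - -]
Op 3: note_off(63): free voice 1 | voices=[85 - - -]
Op 4: note_off(85): free voice 0 | voices=[- - - -]
Op 5: note_on(74): voice 0 is free -> assigned | voices=[74 - - -]
Op 6: note_on(76): voice 1 is free -> assigned | voices=[74 76 - -]
Op 7: note_on(62): voice 2 is free -> assigned | voices=[74 76 62 -]
Op 8: note_on(78): voice 3 is free -> assigned | voices=[74 76 62 78]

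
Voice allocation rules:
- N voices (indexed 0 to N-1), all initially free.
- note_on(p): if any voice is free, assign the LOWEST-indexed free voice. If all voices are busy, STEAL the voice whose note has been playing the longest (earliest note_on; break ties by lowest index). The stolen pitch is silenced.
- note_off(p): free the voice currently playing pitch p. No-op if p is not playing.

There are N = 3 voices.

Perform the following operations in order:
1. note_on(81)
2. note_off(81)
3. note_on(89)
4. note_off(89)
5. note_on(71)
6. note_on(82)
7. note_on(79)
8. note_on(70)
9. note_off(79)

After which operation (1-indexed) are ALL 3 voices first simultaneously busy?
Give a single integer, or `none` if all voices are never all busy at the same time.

Answer: 7

Derivation:
Op 1: note_on(81): voice 0 is free -> assigned | voices=[81 - -]
Op 2: note_off(81): free voice 0 | voices=[- - -]
Op 3: note_on(89): voice 0 is free -> assigned | voices=[89 - -]
Op 4: note_off(89): free voice 0 | voices=[- - -]
Op 5: note_on(71): voice 0 is free -> assigned | voices=[71 - -]
Op 6: note_on(82): voice 1 is free -> assigned | voices=[71 82 -]
Op 7: note_on(79): voice 2 is free -> assigned | voices=[71 82 79]
Op 8: note_on(70): all voices busy, STEAL voice 0 (pitch 71, oldest) -> assign | voices=[70 82 79]
Op 9: note_off(79): free voice 2 | voices=[70 82 -]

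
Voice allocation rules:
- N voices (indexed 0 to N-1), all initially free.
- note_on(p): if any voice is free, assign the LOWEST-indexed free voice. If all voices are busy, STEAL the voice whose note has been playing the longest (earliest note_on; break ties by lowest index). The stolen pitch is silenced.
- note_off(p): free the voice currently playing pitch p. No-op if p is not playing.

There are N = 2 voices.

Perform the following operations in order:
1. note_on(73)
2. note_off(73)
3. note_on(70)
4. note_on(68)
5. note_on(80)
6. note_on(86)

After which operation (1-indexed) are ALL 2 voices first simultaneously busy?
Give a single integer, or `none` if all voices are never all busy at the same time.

Op 1: note_on(73): voice 0 is free -> assigned | voices=[73 -]
Op 2: note_off(73): free voice 0 | voices=[- -]
Op 3: note_on(70): voice 0 is free -> assigned | voices=[70 -]
Op 4: note_on(68): voice 1 is free -> assigned | voices=[70 68]
Op 5: note_on(80): all voices busy, STEAL voice 0 (pitch 70, oldest) -> assign | voices=[80 68]
Op 6: note_on(86): all voices busy, STEAL voice 1 (pitch 68, oldest) -> assign | voices=[80 86]

Answer: 4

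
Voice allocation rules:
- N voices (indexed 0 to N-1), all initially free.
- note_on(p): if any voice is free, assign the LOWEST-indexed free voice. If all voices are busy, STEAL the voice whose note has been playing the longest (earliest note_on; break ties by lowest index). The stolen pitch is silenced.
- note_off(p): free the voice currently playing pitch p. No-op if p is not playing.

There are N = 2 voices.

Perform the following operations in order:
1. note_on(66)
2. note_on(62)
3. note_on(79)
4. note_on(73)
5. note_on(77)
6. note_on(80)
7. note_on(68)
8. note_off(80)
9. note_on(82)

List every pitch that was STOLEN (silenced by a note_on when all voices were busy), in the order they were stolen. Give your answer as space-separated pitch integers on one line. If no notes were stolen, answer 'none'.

Op 1: note_on(66): voice 0 is free -> assigned | voices=[66 -]
Op 2: note_on(62): voice 1 is free -> assigned | voices=[66 62]
Op 3: note_on(79): all voices busy, STEAL voice 0 (pitch 66, oldest) -> assign | voices=[79 62]
Op 4: note_on(73): all voices busy, STEAL voice 1 (pitch 62, oldest) -> assign | voices=[79 73]
Op 5: note_on(77): all voices busy, STEAL voice 0 (pitch 79, oldest) -> assign | voices=[77 73]
Op 6: note_on(80): all voices busy, STEAL voice 1 (pitch 73, oldest) -> assign | voices=[77 80]
Op 7: note_on(68): all voices busy, STEAL voice 0 (pitch 77, oldest) -> assign | voices=[68 80]
Op 8: note_off(80): free voice 1 | voices=[68 -]
Op 9: note_on(82): voice 1 is free -> assigned | voices=[68 82]

Answer: 66 62 79 73 77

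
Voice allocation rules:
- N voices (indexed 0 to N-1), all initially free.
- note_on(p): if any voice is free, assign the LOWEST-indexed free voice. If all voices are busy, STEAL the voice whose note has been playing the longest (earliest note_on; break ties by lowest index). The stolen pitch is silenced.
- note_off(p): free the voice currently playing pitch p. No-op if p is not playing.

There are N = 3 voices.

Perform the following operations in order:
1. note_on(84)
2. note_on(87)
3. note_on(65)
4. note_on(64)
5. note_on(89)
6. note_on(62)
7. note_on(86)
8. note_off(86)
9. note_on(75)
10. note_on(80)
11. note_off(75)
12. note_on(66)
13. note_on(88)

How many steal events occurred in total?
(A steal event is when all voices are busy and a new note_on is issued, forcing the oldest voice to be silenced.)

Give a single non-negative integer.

Op 1: note_on(84): voice 0 is free -> assigned | voices=[84 - -]
Op 2: note_on(87): voice 1 is free -> assigned | voices=[84 87 -]
Op 3: note_on(65): voice 2 is free -> assigned | voices=[84 87 65]
Op 4: note_on(64): all voices busy, STEAL voice 0 (pitch 84, oldest) -> assign | voices=[64 87 65]
Op 5: note_on(89): all voices busy, STEAL voice 1 (pitch 87, oldest) -> assign | voices=[64 89 65]
Op 6: note_on(62): all voices busy, STEAL voice 2 (pitch 65, oldest) -> assign | voices=[64 89 62]
Op 7: note_on(86): all voices busy, STEAL voice 0 (pitch 64, oldest) -> assign | voices=[86 89 62]
Op 8: note_off(86): free voice 0 | voices=[- 89 62]
Op 9: note_on(75): voice 0 is free -> assigned | voices=[75 89 62]
Op 10: note_on(80): all voices busy, STEAL voice 1 (pitch 89, oldest) -> assign | voices=[75 80 62]
Op 11: note_off(75): free voice 0 | voices=[- 80 62]
Op 12: note_on(66): voice 0 is free -> assigned | voices=[66 80 62]
Op 13: note_on(88): all voices busy, STEAL voice 2 (pitch 62, oldest) -> assign | voices=[66 80 88]

Answer: 6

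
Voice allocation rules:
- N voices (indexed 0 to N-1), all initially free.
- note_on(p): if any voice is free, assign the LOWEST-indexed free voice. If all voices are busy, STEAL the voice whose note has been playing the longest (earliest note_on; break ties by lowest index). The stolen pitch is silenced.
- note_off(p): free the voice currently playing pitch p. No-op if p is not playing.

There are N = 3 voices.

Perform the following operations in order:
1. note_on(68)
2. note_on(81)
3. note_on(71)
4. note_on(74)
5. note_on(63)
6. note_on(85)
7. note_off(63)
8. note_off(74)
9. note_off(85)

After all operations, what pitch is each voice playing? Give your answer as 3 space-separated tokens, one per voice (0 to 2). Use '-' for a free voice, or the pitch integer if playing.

Op 1: note_on(68): voice 0 is free -> assigned | voices=[68 - -]
Op 2: note_on(81): voice 1 is free -> assigned | voices=[68 81 -]
Op 3: note_on(71): voice 2 is free -> assigned | voices=[68 81 71]
Op 4: note_on(74): all voices busy, STEAL voice 0 (pitch 68, oldest) -> assign | voices=[74 81 71]
Op 5: note_on(63): all voices busy, STEAL voice 1 (pitch 81, oldest) -> assign | voices=[74 63 71]
Op 6: note_on(85): all voices busy, STEAL voice 2 (pitch 71, oldest) -> assign | voices=[74 63 85]
Op 7: note_off(63): free voice 1 | voices=[74 - 85]
Op 8: note_off(74): free voice 0 | voices=[- - 85]
Op 9: note_off(85): free voice 2 | voices=[- - -]

Answer: - - -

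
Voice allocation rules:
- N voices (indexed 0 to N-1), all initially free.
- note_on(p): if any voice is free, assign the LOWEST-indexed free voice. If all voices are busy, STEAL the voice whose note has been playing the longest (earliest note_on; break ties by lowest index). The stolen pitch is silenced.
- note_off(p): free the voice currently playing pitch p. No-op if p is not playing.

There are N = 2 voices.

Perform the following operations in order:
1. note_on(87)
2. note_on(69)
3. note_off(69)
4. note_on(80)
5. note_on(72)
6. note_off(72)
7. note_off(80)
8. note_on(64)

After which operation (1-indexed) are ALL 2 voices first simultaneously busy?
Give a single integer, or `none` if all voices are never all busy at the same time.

Op 1: note_on(87): voice 0 is free -> assigned | voices=[87 -]
Op 2: note_on(69): voice 1 is free -> assigned | voices=[87 69]
Op 3: note_off(69): free voice 1 | voices=[87 -]
Op 4: note_on(80): voice 1 is free -> assigned | voices=[87 80]
Op 5: note_on(72): all voices busy, STEAL voice 0 (pitch 87, oldest) -> assign | voices=[72 80]
Op 6: note_off(72): free voice 0 | voices=[- 80]
Op 7: note_off(80): free voice 1 | voices=[- -]
Op 8: note_on(64): voice 0 is free -> assigned | voices=[64 -]

Answer: 2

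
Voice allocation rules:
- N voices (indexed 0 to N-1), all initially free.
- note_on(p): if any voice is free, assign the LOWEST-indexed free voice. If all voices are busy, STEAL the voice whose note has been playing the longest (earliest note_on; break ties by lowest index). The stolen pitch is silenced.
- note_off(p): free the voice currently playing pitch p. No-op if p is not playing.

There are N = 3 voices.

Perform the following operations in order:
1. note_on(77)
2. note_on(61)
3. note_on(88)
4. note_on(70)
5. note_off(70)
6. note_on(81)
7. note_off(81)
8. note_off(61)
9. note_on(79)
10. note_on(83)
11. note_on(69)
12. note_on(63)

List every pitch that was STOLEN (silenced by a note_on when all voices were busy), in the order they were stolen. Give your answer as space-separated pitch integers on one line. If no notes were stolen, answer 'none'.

Answer: 77 88 79

Derivation:
Op 1: note_on(77): voice 0 is free -> assigned | voices=[77 - -]
Op 2: note_on(61): voice 1 is free -> assigned | voices=[77 61 -]
Op 3: note_on(88): voice 2 is free -> assigned | voices=[77 61 88]
Op 4: note_on(70): all voices busy, STEAL voice 0 (pitch 77, oldest) -> assign | voices=[70 61 88]
Op 5: note_off(70): free voice 0 | voices=[- 61 88]
Op 6: note_on(81): voice 0 is free -> assigned | voices=[81 61 88]
Op 7: note_off(81): free voice 0 | voices=[- 61 88]
Op 8: note_off(61): free voice 1 | voices=[- - 88]
Op 9: note_on(79): voice 0 is free -> assigned | voices=[79 - 88]
Op 10: note_on(83): voice 1 is free -> assigned | voices=[79 83 88]
Op 11: note_on(69): all voices busy, STEAL voice 2 (pitch 88, oldest) -> assign | voices=[79 83 69]
Op 12: note_on(63): all voices busy, STEAL voice 0 (pitch 79, oldest) -> assign | voices=[63 83 69]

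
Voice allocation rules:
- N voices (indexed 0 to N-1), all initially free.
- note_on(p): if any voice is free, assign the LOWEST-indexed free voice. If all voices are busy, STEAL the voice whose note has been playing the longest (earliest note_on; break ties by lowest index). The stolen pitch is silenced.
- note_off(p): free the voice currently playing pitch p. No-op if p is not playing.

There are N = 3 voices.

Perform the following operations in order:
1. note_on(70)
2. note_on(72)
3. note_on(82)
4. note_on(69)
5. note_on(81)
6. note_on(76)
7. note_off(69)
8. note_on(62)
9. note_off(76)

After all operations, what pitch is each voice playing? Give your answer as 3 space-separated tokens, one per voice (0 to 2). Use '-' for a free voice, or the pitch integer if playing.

Op 1: note_on(70): voice 0 is free -> assigned | voices=[70 - -]
Op 2: note_on(72): voice 1 is free -> assigned | voices=[70 72 -]
Op 3: note_on(82): voice 2 is free -> assigned | voices=[70 72 82]
Op 4: note_on(69): all voices busy, STEAL voice 0 (pitch 70, oldest) -> assign | voices=[69 72 82]
Op 5: note_on(81): all voices busy, STEAL voice 1 (pitch 72, oldest) -> assign | voices=[69 81 82]
Op 6: note_on(76): all voices busy, STEAL voice 2 (pitch 82, oldest) -> assign | voices=[69 81 76]
Op 7: note_off(69): free voice 0 | voices=[- 81 76]
Op 8: note_on(62): voice 0 is free -> assigned | voices=[62 81 76]
Op 9: note_off(76): free voice 2 | voices=[62 81 -]

Answer: 62 81 -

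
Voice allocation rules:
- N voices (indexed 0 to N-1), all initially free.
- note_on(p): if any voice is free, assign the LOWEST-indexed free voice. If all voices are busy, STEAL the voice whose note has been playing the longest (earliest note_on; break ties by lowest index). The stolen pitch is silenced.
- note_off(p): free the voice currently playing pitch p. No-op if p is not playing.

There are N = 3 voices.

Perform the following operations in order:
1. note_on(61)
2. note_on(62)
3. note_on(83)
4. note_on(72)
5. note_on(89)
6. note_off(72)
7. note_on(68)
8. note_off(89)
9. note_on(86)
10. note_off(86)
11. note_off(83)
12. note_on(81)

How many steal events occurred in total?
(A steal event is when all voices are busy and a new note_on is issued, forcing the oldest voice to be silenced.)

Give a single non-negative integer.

Answer: 2

Derivation:
Op 1: note_on(61): voice 0 is free -> assigned | voices=[61 - -]
Op 2: note_on(62): voice 1 is free -> assigned | voices=[61 62 -]
Op 3: note_on(83): voice 2 is free -> assigned | voices=[61 62 83]
Op 4: note_on(72): all voices busy, STEAL voice 0 (pitch 61, oldest) -> assign | voices=[72 62 83]
Op 5: note_on(89): all voices busy, STEAL voice 1 (pitch 62, oldest) -> assign | voices=[72 89 83]
Op 6: note_off(72): free voice 0 | voices=[- 89 83]
Op 7: note_on(68): voice 0 is free -> assigned | voices=[68 89 83]
Op 8: note_off(89): free voice 1 | voices=[68 - 83]
Op 9: note_on(86): voice 1 is free -> assigned | voices=[68 86 83]
Op 10: note_off(86): free voice 1 | voices=[68 - 83]
Op 11: note_off(83): free voice 2 | voices=[68 - -]
Op 12: note_on(81): voice 1 is free -> assigned | voices=[68 81 -]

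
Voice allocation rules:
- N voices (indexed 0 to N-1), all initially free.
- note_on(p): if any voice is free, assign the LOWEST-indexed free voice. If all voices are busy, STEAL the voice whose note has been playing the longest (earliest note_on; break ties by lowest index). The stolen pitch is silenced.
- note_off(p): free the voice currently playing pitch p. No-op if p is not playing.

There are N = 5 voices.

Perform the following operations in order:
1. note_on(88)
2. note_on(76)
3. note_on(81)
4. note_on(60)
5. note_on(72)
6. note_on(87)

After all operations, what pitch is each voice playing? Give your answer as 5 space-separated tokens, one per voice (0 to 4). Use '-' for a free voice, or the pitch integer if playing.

Op 1: note_on(88): voice 0 is free -> assigned | voices=[88 - - - -]
Op 2: note_on(76): voice 1 is free -> assigned | voices=[88 76 - - -]
Op 3: note_on(81): voice 2 is free -> assigned | voices=[88 76 81 - -]
Op 4: note_on(60): voice 3 is free -> assigned | voices=[88 76 81 60 -]
Op 5: note_on(72): voice 4 is free -> assigned | voices=[88 76 81 60 72]
Op 6: note_on(87): all voices busy, STEAL voice 0 (pitch 88, oldest) -> assign | voices=[87 76 81 60 72]

Answer: 87 76 81 60 72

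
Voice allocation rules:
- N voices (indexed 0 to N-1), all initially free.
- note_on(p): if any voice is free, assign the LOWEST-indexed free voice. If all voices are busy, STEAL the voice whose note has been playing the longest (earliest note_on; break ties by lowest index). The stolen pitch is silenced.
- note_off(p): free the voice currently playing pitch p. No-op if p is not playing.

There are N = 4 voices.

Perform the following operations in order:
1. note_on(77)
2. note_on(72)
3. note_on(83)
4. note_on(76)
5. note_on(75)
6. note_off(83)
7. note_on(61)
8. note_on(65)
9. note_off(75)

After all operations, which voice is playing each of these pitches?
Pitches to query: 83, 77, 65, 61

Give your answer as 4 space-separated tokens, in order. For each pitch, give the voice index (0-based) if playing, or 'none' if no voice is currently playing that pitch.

Answer: none none 1 2

Derivation:
Op 1: note_on(77): voice 0 is free -> assigned | voices=[77 - - -]
Op 2: note_on(72): voice 1 is free -> assigned | voices=[77 72 - -]
Op 3: note_on(83): voice 2 is free -> assigned | voices=[77 72 83 -]
Op 4: note_on(76): voice 3 is free -> assigned | voices=[77 72 83 76]
Op 5: note_on(75): all voices busy, STEAL voice 0 (pitch 77, oldest) -> assign | voices=[75 72 83 76]
Op 6: note_off(83): free voice 2 | voices=[75 72 - 76]
Op 7: note_on(61): voice 2 is free -> assigned | voices=[75 72 61 76]
Op 8: note_on(65): all voices busy, STEAL voice 1 (pitch 72, oldest) -> assign | voices=[75 65 61 76]
Op 9: note_off(75): free voice 0 | voices=[- 65 61 76]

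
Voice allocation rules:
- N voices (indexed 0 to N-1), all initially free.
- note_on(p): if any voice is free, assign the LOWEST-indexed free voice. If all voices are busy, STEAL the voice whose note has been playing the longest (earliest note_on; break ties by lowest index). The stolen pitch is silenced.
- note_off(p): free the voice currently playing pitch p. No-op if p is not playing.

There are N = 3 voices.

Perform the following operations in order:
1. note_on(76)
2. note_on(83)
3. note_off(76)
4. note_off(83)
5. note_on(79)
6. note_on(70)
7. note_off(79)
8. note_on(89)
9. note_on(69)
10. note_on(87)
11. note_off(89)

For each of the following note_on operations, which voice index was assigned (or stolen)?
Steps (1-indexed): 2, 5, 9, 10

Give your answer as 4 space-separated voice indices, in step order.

Answer: 1 0 2 1

Derivation:
Op 1: note_on(76): voice 0 is free -> assigned | voices=[76 - -]
Op 2: note_on(83): voice 1 is free -> assigned | voices=[76 83 -]
Op 3: note_off(76): free voice 0 | voices=[- 83 -]
Op 4: note_off(83): free voice 1 | voices=[- - -]
Op 5: note_on(79): voice 0 is free -> assigned | voices=[79 - -]
Op 6: note_on(70): voice 1 is free -> assigned | voices=[79 70 -]
Op 7: note_off(79): free voice 0 | voices=[- 70 -]
Op 8: note_on(89): voice 0 is free -> assigned | voices=[89 70 -]
Op 9: note_on(69): voice 2 is free -> assigned | voices=[89 70 69]
Op 10: note_on(87): all voices busy, STEAL voice 1 (pitch 70, oldest) -> assign | voices=[89 87 69]
Op 11: note_off(89): free voice 0 | voices=[- 87 69]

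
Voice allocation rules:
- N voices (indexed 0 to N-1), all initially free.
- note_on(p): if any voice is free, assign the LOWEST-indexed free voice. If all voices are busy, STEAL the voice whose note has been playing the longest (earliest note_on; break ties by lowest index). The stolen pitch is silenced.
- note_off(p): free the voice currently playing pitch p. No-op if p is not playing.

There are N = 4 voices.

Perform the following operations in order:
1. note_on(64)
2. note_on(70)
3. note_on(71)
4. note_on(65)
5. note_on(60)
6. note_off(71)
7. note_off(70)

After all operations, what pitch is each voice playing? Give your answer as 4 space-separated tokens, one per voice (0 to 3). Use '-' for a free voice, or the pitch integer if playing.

Answer: 60 - - 65

Derivation:
Op 1: note_on(64): voice 0 is free -> assigned | voices=[64 - - -]
Op 2: note_on(70): voice 1 is free -> assigned | voices=[64 70 - -]
Op 3: note_on(71): voice 2 is free -> assigned | voices=[64 70 71 -]
Op 4: note_on(65): voice 3 is free -> assigned | voices=[64 70 71 65]
Op 5: note_on(60): all voices busy, STEAL voice 0 (pitch 64, oldest) -> assign | voices=[60 70 71 65]
Op 6: note_off(71): free voice 2 | voices=[60 70 - 65]
Op 7: note_off(70): free voice 1 | voices=[60 - - 65]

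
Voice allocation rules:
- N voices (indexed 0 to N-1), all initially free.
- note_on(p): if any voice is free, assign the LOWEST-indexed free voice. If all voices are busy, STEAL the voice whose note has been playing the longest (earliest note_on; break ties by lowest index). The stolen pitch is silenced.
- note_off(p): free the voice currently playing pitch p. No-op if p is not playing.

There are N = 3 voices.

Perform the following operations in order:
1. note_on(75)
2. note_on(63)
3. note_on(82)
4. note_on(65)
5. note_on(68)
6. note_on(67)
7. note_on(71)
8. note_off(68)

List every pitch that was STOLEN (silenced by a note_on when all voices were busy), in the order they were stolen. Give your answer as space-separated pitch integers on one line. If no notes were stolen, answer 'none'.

Op 1: note_on(75): voice 0 is free -> assigned | voices=[75 - -]
Op 2: note_on(63): voice 1 is free -> assigned | voices=[75 63 -]
Op 3: note_on(82): voice 2 is free -> assigned | voices=[75 63 82]
Op 4: note_on(65): all voices busy, STEAL voice 0 (pitch 75, oldest) -> assign | voices=[65 63 82]
Op 5: note_on(68): all voices busy, STEAL voice 1 (pitch 63, oldest) -> assign | voices=[65 68 82]
Op 6: note_on(67): all voices busy, STEAL voice 2 (pitch 82, oldest) -> assign | voices=[65 68 67]
Op 7: note_on(71): all voices busy, STEAL voice 0 (pitch 65, oldest) -> assign | voices=[71 68 67]
Op 8: note_off(68): free voice 1 | voices=[71 - 67]

Answer: 75 63 82 65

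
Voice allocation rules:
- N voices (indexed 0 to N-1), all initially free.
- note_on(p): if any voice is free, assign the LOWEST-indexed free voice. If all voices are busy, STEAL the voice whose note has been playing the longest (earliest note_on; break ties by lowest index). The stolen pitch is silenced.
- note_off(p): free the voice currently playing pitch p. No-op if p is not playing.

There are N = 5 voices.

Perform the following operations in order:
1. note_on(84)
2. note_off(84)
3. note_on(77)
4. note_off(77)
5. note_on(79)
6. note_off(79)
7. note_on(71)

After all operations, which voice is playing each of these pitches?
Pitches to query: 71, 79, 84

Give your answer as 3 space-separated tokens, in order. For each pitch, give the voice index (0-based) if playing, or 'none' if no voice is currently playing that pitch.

Answer: 0 none none

Derivation:
Op 1: note_on(84): voice 0 is free -> assigned | voices=[84 - - - -]
Op 2: note_off(84): free voice 0 | voices=[- - - - -]
Op 3: note_on(77): voice 0 is free -> assigned | voices=[77 - - - -]
Op 4: note_off(77): free voice 0 | voices=[- - - - -]
Op 5: note_on(79): voice 0 is free -> assigned | voices=[79 - - - -]
Op 6: note_off(79): free voice 0 | voices=[- - - - -]
Op 7: note_on(71): voice 0 is free -> assigned | voices=[71 - - - -]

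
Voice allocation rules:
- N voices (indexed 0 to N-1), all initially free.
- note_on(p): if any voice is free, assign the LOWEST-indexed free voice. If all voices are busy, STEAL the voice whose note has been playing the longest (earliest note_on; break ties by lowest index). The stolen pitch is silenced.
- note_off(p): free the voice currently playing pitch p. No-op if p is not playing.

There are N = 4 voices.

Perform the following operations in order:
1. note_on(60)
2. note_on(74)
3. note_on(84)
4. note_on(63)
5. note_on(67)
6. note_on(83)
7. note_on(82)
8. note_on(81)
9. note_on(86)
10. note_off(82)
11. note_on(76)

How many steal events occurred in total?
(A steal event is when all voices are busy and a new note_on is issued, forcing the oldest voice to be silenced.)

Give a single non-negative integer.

Answer: 5

Derivation:
Op 1: note_on(60): voice 0 is free -> assigned | voices=[60 - - -]
Op 2: note_on(74): voice 1 is free -> assigned | voices=[60 74 - -]
Op 3: note_on(84): voice 2 is free -> assigned | voices=[60 74 84 -]
Op 4: note_on(63): voice 3 is free -> assigned | voices=[60 74 84 63]
Op 5: note_on(67): all voices busy, STEAL voice 0 (pitch 60, oldest) -> assign | voices=[67 74 84 63]
Op 6: note_on(83): all voices busy, STEAL voice 1 (pitch 74, oldest) -> assign | voices=[67 83 84 63]
Op 7: note_on(82): all voices busy, STEAL voice 2 (pitch 84, oldest) -> assign | voices=[67 83 82 63]
Op 8: note_on(81): all voices busy, STEAL voice 3 (pitch 63, oldest) -> assign | voices=[67 83 82 81]
Op 9: note_on(86): all voices busy, STEAL voice 0 (pitch 67, oldest) -> assign | voices=[86 83 82 81]
Op 10: note_off(82): free voice 2 | voices=[86 83 - 81]
Op 11: note_on(76): voice 2 is free -> assigned | voices=[86 83 76 81]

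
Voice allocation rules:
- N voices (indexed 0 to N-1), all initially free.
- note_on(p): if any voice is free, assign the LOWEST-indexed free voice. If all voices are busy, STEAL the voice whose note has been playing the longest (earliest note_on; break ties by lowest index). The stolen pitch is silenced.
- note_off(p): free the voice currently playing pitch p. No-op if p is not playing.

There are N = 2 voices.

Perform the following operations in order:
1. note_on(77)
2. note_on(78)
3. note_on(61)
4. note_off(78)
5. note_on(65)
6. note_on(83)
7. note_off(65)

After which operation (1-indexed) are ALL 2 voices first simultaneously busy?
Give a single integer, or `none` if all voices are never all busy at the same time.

Op 1: note_on(77): voice 0 is free -> assigned | voices=[77 -]
Op 2: note_on(78): voice 1 is free -> assigned | voices=[77 78]
Op 3: note_on(61): all voices busy, STEAL voice 0 (pitch 77, oldest) -> assign | voices=[61 78]
Op 4: note_off(78): free voice 1 | voices=[61 -]
Op 5: note_on(65): voice 1 is free -> assigned | voices=[61 65]
Op 6: note_on(83): all voices busy, STEAL voice 0 (pitch 61, oldest) -> assign | voices=[83 65]
Op 7: note_off(65): free voice 1 | voices=[83 -]

Answer: 2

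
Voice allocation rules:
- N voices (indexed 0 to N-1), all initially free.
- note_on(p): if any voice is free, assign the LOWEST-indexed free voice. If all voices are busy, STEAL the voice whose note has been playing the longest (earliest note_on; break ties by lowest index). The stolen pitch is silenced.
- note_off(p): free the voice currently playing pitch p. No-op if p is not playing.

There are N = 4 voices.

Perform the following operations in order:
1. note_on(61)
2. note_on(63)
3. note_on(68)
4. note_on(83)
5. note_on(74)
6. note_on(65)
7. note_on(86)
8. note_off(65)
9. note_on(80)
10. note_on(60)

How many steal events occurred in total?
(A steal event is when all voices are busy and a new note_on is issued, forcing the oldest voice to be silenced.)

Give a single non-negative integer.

Answer: 4

Derivation:
Op 1: note_on(61): voice 0 is free -> assigned | voices=[61 - - -]
Op 2: note_on(63): voice 1 is free -> assigned | voices=[61 63 - -]
Op 3: note_on(68): voice 2 is free -> assigned | voices=[61 63 68 -]
Op 4: note_on(83): voice 3 is free -> assigned | voices=[61 63 68 83]
Op 5: note_on(74): all voices busy, STEAL voice 0 (pitch 61, oldest) -> assign | voices=[74 63 68 83]
Op 6: note_on(65): all voices busy, STEAL voice 1 (pitch 63, oldest) -> assign | voices=[74 65 68 83]
Op 7: note_on(86): all voices busy, STEAL voice 2 (pitch 68, oldest) -> assign | voices=[74 65 86 83]
Op 8: note_off(65): free voice 1 | voices=[74 - 86 83]
Op 9: note_on(80): voice 1 is free -> assigned | voices=[74 80 86 83]
Op 10: note_on(60): all voices busy, STEAL voice 3 (pitch 83, oldest) -> assign | voices=[74 80 86 60]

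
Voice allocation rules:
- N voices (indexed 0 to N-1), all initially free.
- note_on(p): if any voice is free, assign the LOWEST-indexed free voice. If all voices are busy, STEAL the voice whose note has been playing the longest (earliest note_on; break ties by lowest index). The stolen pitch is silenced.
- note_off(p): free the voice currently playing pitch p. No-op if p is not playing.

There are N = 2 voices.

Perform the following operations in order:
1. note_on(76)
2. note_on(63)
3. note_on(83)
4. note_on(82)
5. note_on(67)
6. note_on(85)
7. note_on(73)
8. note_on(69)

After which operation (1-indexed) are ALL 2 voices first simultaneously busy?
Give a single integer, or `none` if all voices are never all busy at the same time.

Answer: 2

Derivation:
Op 1: note_on(76): voice 0 is free -> assigned | voices=[76 -]
Op 2: note_on(63): voice 1 is free -> assigned | voices=[76 63]
Op 3: note_on(83): all voices busy, STEAL voice 0 (pitch 76, oldest) -> assign | voices=[83 63]
Op 4: note_on(82): all voices busy, STEAL voice 1 (pitch 63, oldest) -> assign | voices=[83 82]
Op 5: note_on(67): all voices busy, STEAL voice 0 (pitch 83, oldest) -> assign | voices=[67 82]
Op 6: note_on(85): all voices busy, STEAL voice 1 (pitch 82, oldest) -> assign | voices=[67 85]
Op 7: note_on(73): all voices busy, STEAL voice 0 (pitch 67, oldest) -> assign | voices=[73 85]
Op 8: note_on(69): all voices busy, STEAL voice 1 (pitch 85, oldest) -> assign | voices=[73 69]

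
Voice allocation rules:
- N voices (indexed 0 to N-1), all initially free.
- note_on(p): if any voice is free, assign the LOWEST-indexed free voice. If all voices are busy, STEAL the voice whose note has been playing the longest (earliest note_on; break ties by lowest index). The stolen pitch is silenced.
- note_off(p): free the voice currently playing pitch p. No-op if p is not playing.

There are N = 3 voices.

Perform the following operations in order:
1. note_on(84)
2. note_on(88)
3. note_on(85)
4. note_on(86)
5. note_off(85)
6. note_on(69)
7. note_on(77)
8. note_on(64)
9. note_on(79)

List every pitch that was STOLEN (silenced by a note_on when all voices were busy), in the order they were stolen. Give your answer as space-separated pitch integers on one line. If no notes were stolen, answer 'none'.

Answer: 84 88 86 69

Derivation:
Op 1: note_on(84): voice 0 is free -> assigned | voices=[84 - -]
Op 2: note_on(88): voice 1 is free -> assigned | voices=[84 88 -]
Op 3: note_on(85): voice 2 is free -> assigned | voices=[84 88 85]
Op 4: note_on(86): all voices busy, STEAL voice 0 (pitch 84, oldest) -> assign | voices=[86 88 85]
Op 5: note_off(85): free voice 2 | voices=[86 88 -]
Op 6: note_on(69): voice 2 is free -> assigned | voices=[86 88 69]
Op 7: note_on(77): all voices busy, STEAL voice 1 (pitch 88, oldest) -> assign | voices=[86 77 69]
Op 8: note_on(64): all voices busy, STEAL voice 0 (pitch 86, oldest) -> assign | voices=[64 77 69]
Op 9: note_on(79): all voices busy, STEAL voice 2 (pitch 69, oldest) -> assign | voices=[64 77 79]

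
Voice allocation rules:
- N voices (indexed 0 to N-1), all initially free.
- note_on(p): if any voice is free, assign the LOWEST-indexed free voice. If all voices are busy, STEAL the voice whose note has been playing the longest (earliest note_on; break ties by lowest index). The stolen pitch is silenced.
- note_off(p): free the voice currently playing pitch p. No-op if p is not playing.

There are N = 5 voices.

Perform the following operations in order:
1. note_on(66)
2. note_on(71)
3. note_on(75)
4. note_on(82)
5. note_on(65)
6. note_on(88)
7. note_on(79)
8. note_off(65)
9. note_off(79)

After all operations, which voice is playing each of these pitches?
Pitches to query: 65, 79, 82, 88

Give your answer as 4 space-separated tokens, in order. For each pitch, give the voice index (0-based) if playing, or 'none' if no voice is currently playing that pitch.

Answer: none none 3 0

Derivation:
Op 1: note_on(66): voice 0 is free -> assigned | voices=[66 - - - -]
Op 2: note_on(71): voice 1 is free -> assigned | voices=[66 71 - - -]
Op 3: note_on(75): voice 2 is free -> assigned | voices=[66 71 75 - -]
Op 4: note_on(82): voice 3 is free -> assigned | voices=[66 71 75 82 -]
Op 5: note_on(65): voice 4 is free -> assigned | voices=[66 71 75 82 65]
Op 6: note_on(88): all voices busy, STEAL voice 0 (pitch 66, oldest) -> assign | voices=[88 71 75 82 65]
Op 7: note_on(79): all voices busy, STEAL voice 1 (pitch 71, oldest) -> assign | voices=[88 79 75 82 65]
Op 8: note_off(65): free voice 4 | voices=[88 79 75 82 -]
Op 9: note_off(79): free voice 1 | voices=[88 - 75 82 -]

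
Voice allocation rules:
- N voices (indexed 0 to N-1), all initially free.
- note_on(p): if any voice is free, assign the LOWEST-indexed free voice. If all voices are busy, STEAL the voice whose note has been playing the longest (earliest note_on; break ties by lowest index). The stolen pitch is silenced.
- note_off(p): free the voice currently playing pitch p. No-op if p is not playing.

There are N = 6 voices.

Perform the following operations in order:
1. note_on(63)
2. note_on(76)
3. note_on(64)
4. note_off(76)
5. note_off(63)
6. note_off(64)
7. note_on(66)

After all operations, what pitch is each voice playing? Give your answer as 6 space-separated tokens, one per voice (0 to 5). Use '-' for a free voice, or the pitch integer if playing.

Answer: 66 - - - - -

Derivation:
Op 1: note_on(63): voice 0 is free -> assigned | voices=[63 - - - - -]
Op 2: note_on(76): voice 1 is free -> assigned | voices=[63 76 - - - -]
Op 3: note_on(64): voice 2 is free -> assigned | voices=[63 76 64 - - -]
Op 4: note_off(76): free voice 1 | voices=[63 - 64 - - -]
Op 5: note_off(63): free voice 0 | voices=[- - 64 - - -]
Op 6: note_off(64): free voice 2 | voices=[- - - - - -]
Op 7: note_on(66): voice 0 is free -> assigned | voices=[66 - - - - -]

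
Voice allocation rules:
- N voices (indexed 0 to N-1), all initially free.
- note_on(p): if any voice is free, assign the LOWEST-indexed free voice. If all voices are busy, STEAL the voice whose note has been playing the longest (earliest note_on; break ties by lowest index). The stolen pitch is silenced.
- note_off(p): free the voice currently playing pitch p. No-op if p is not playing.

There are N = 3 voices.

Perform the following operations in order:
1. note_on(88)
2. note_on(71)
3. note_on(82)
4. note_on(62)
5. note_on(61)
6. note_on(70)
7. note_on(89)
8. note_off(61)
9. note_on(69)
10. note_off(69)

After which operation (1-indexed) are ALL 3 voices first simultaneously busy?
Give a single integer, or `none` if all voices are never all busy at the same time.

Op 1: note_on(88): voice 0 is free -> assigned | voices=[88 - -]
Op 2: note_on(71): voice 1 is free -> assigned | voices=[88 71 -]
Op 3: note_on(82): voice 2 is free -> assigned | voices=[88 71 82]
Op 4: note_on(62): all voices busy, STEAL voice 0 (pitch 88, oldest) -> assign | voices=[62 71 82]
Op 5: note_on(61): all voices busy, STEAL voice 1 (pitch 71, oldest) -> assign | voices=[62 61 82]
Op 6: note_on(70): all voices busy, STEAL voice 2 (pitch 82, oldest) -> assign | voices=[62 61 70]
Op 7: note_on(89): all voices busy, STEAL voice 0 (pitch 62, oldest) -> assign | voices=[89 61 70]
Op 8: note_off(61): free voice 1 | voices=[89 - 70]
Op 9: note_on(69): voice 1 is free -> assigned | voices=[89 69 70]
Op 10: note_off(69): free voice 1 | voices=[89 - 70]

Answer: 3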